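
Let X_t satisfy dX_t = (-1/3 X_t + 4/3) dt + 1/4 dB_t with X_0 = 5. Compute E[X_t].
E[X_t] = 4 + exp(-t/3)

Taking expectations and using E[dB_t] = 0, the mean m(t) = E[X_t] satisfies the ODE m'(t) = a m(t) + b with m(0) = x_0. With a = -1/3, b = 4/3, x_0 = 5, the solution is
  m(t) = x_0 * exp(a t) + (b/a) * (exp(a t) - 1)
       = 5 * exp((-1/3) t) + ((4/3)/(-1/3)) * (exp((-1/3) t) - 1)
       = 4 + exp(-t/3).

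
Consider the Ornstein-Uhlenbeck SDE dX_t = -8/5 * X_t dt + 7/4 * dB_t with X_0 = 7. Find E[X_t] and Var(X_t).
E[X_t] = 7*exp(-8*t/5); Var(X_t) = 245/256 - 245*exp(-16*t/5)/256

The OU SDE dX = -theta X dt + sigma dB admits the integrating factor exp(theta t): d(exp(theta t) X_t) = sigma exp(theta t) dB_t. Integrating from 0 to t:
  X_t = x_0 * exp(-theta t) + sigma * int_0^t exp(-theta (t-s)) dB_s.
The Itô integral has mean 0 and (by the Itô isometry) variance sigma^2 * int_0^t exp(-2 theta (t - s)) ds = sigma^2 * (1 - exp(-2 theta t)) / (2 theta).
With theta = 8/5, sigma = 7/4, x_0 = 7:
  E[X_t] = 7 * exp(-8/5 t) = 7*exp(-8*t/5)
  Var(X_t) = (7/4)^2 * (1 - exp(-2*8/5 t)) / (2 * 8/5) = 245/256 - 245*exp(-16*t/5)/256.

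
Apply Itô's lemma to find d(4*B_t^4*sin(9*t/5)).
d(4*B_t^4*sin(9*t/5)) = (B_t^2*(36*B_t^2*cos(9*t/5)/5 + 24*sin(9*t/5))) dt + (16*B_t^3*sin(9*t/5)) dB_t

Itô's formula for f(t, x): d f(t, B_t) = (f_t + (1/2) f_xx) dt + f_x dB_t. Compute partials of f(t, x) = 4*x^4*sin(9*t/5):
  f_t(t,x)  = 36*x^4*cos(9*t/5)/5
  f_x(t,x)  = 16*x^3*sin(9*t/5)
  f_xx(t,x) = 48*x^2*sin(9*t/5)
Assemble drift = f_t + (1/2) f_xx = x^2*(36*x^2*cos(9*t/5)/5 + 24*sin(9*t/5)) and diffusion = f_x = 16*x^3*sin(9*t/5). Substituting x = B_t:
  d(4*B_t^4*sin(9*t/5)) = (B_t^2*(36*B_t^2*cos(9*t/5)/5 + 24*sin(9*t/5))) dt + (16*B_t^3*sin(9*t/5)) dB_t.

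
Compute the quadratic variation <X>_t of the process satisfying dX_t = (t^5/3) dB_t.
<X>_t = t^11/99

For an Itô process dX_t = a(t) dt + b(t) dB_t, the quadratic variation is <X>_t = int_0^t b(s)^2 ds (the drift term does not contribute). Here b(s) = s^5/3, so
  b(s)^2 = s^10/9.
Integrating from 0 to t:
  <X>_t = int_0^t (s^10/9) ds = t^11/99.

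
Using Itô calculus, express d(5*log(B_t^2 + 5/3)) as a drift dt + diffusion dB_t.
d(5*log(B_t^2 + 5/3)) = (15*(5 - 3*B_t^2)/(3*B_t^2 + 5)^2) dt + (30*B_t/(3*B_t^2 + 5)) dB_t

Itô's formula for f(B_t) gives d f(B_t) = f'(B_t) dB_t + (1/2) f''(B_t) dt. Compute derivatives of f(x) = 5*log(x^2 + 5/3):
  f'(x)  = 30*x/(3*x^2 + 5)
  f''(x) = 30*(5 - 3*x^2)/(3*x^2 + 5)^2
Substitute x = B_t and multiply the f'' term by 1/2:
  drift     = (1/2) * (30*(5 - 3*x^2)/(3*x^2 + 5)^2) evaluated at B_t = 15*(5 - 3*B_t^2)/(3*B_t^2 + 5)^2
  diffusion = (30*x/(3*x^2 + 5)) evaluated at B_t = 30*B_t/(3*B_t^2 + 5)
Therefore d(5*log(B_t^2 + 5/3)) = (15*(5 - 3*B_t^2)/(3*B_t^2 + 5)^2) dt + (30*B_t/(3*B_t^2 + 5)) dB_t.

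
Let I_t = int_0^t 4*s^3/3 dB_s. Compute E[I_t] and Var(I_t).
E[I_t] = 0; Var(I_t) = 16*t^7/63

The Itô integral of a deterministic integrand f(s) has mean 0 because each increment f(s) * (B_{s+ds} - B_s) has mean 0. By the Itô isometry:
  Var( int_0^t f(s) dB_s ) = E[ (int_0^t f(s) dB_s)^2 ] = int_0^t f(s)^2 ds.
Here f(s) = 4*s^3/3, so f(s)^2 = 16*s^6/9. Integrate:
  int_0^t (16*s^6/9) ds = 16*t^7/63.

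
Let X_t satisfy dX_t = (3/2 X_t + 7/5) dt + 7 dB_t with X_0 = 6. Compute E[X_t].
E[X_t] = 104*exp(3*t/2)/15 - 14/15

Taking expectations and using E[dB_t] = 0, the mean m(t) = E[X_t] satisfies the ODE m'(t) = a m(t) + b with m(0) = x_0. With a = 3/2, b = 7/5, x_0 = 6, the solution is
  m(t) = x_0 * exp(a t) + (b/a) * (exp(a t) - 1)
       = 6 * exp((3/2) t) + ((7/5)/(3/2)) * (exp((3/2) t) - 1)
       = 104*exp(3*t/2)/15 - 14/15.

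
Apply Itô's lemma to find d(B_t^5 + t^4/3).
d(B_t^5 + t^4/3) = (10*B_t^3 + 4*t^3/3) dt + (5*B_t^4) dB_t

Itô's formula for f(t, x): d f(t, B_t) = (f_t + (1/2) f_xx) dt + f_x dB_t. Compute partials of f(t, x) = t^4/3 + x^5:
  f_t(t,x)  = 4*t^3/3
  f_x(t,x)  = 5*x^4
  f_xx(t,x) = 20*x^3
Assemble drift = f_t + (1/2) f_xx = 4*t^3/3 + 10*x^3 and diffusion = f_x = 5*x^4. Substituting x = B_t:
  d(B_t^5 + t^4/3) = (10*B_t^3 + 4*t^3/3) dt + (5*B_t^4) dB_t.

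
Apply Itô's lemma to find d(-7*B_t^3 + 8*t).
d(-7*B_t^3 + 8*t) = (8 - 21*B_t) dt + (-21*B_t^2) dB_t

Itô's formula for f(t, x): d f(t, B_t) = (f_t + (1/2) f_xx) dt + f_x dB_t. Compute partials of f(t, x) = 8*t - 7*x^3:
  f_t(t,x)  = 8
  f_x(t,x)  = -21*x^2
  f_xx(t,x) = -42*x
Assemble drift = f_t + (1/2) f_xx = 8 - 21*x and diffusion = f_x = -21*x^2. Substituting x = B_t:
  d(-7*B_t^3 + 8*t) = (8 - 21*B_t) dt + (-21*B_t^2) dB_t.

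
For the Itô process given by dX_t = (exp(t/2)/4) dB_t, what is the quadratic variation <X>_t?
<X>_t = exp(t)/16 - 1/16

For an Itô process dX_t = a(t) dt + b(t) dB_t, the quadratic variation is <X>_t = int_0^t b(s)^2 ds (the drift term does not contribute). Here b(s) = exp(s/2)/4, so
  b(s)^2 = exp(s)/16.
Integrating from 0 to t:
  <X>_t = int_0^t (exp(s)/16) ds = exp(t)/16 - 1/16.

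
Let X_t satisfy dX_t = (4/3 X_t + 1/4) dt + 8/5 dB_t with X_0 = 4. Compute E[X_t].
E[X_t] = 67*exp(4*t/3)/16 - 3/16

Taking expectations and using E[dB_t] = 0, the mean m(t) = E[X_t] satisfies the ODE m'(t) = a m(t) + b with m(0) = x_0. With a = 4/3, b = 1/4, x_0 = 4, the solution is
  m(t) = x_0 * exp(a t) + (b/a) * (exp(a t) - 1)
       = 4 * exp((4/3) t) + ((1/4)/(4/3)) * (exp((4/3) t) - 1)
       = 67*exp(4*t/3)/16 - 3/16.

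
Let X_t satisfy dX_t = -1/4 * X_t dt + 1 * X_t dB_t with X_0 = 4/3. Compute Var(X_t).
Var(X_t) = 32*sinh(t/2)/9

For GBM dX = mu X dt + sigma X dB with X_0 = x_0, apply Itô to Y = log X: dY = (mu - sigma^2/2) dt + sigma dB, so Y_t = log(x_0) + (mu - sigma^2/2) t + sigma B_t and hence X_t = x_0 * exp((mu - sigma^2/2) t + sigma B_t).
With mu = -1/4, sigma = 1, x_0 = 4/3, this gives:
  X_t = 4/3 * exp((-3/4) * t + (1) * B_t).
Since sigma*B_t ~ Normal(0, sigma^2 t), E[exp(sigma*B_t)] = exp(sigma^2 t / 2); so E[X_t] = x_0 * exp((mu - sigma^2/2) t) * exp(sigma^2 t / 2) = x_0 * exp(mu t) = 4*exp(-t/4)/3.
Var(X_t) = E[X_t^2] - (E[X_t])^2 = x_0^2 * exp(2 mu t) * (exp(sigma^2 t) - 1) = 32*sinh(t/2)/9.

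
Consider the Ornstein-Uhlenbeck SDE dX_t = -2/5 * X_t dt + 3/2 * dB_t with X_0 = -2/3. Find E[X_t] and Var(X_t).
E[X_t] = -2*exp(-2*t/5)/3; Var(X_t) = 45/16 - 45*exp(-4*t/5)/16

The OU SDE dX = -theta X dt + sigma dB admits the integrating factor exp(theta t): d(exp(theta t) X_t) = sigma exp(theta t) dB_t. Integrating from 0 to t:
  X_t = x_0 * exp(-theta t) + sigma * int_0^t exp(-theta (t-s)) dB_s.
The Itô integral has mean 0 and (by the Itô isometry) variance sigma^2 * int_0^t exp(-2 theta (t - s)) ds = sigma^2 * (1 - exp(-2 theta t)) / (2 theta).
With theta = 2/5, sigma = 3/2, x_0 = -2/3:
  E[X_t] = -2/3 * exp(-2/5 t) = -2*exp(-2*t/5)/3
  Var(X_t) = (3/2)^2 * (1 - exp(-2*2/5 t)) / (2 * 2/5) = 45/16 - 45*exp(-4*t/5)/16.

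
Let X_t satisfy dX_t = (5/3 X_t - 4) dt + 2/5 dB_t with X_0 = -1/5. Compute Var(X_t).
Var(X_t) = 6*exp(10*t/3)/125 - 6/125

The variance V(t) = Var(X_t) satisfies V'(t) = 2 a V(t) + c^2 with V(0) = 0 (drift coefficient is linear in X, diffusion is constant). With a = 5/3, c = 2/5, the solution is
  V(t) = (c^2 / (2 a)) * (exp(2 a t) - 1)
       = ((2/5)^2 / (2*(5/3))) * (exp((10/3) t) - 1)
       = 6*exp(10*t/3)/125 - 6/125.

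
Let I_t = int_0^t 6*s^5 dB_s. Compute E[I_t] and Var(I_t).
E[I_t] = 0; Var(I_t) = 36*t^11/11

The Itô integral of a deterministic integrand f(s) has mean 0 because each increment f(s) * (B_{s+ds} - B_s) has mean 0. By the Itô isometry:
  Var( int_0^t f(s) dB_s ) = E[ (int_0^t f(s) dB_s)^2 ] = int_0^t f(s)^2 ds.
Here f(s) = 6*s^5, so f(s)^2 = 36*s^10. Integrate:
  int_0^t (36*s^10) ds = 36*t^11/11.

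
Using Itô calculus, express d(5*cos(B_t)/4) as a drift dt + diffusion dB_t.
d(5*cos(B_t)/4) = (-5*cos(B_t)/8) dt + (-5*sin(B_t)/4) dB_t

Itô's formula for f(B_t) gives d f(B_t) = f'(B_t) dB_t + (1/2) f''(B_t) dt. Compute derivatives of f(x) = 5*cos(x)/4:
  f'(x)  = -5*sin(x)/4
  f''(x) = -5*cos(x)/4
Substitute x = B_t and multiply the f'' term by 1/2:
  drift     = (1/2) * (-5*cos(x)/4) evaluated at B_t = -5*cos(B_t)/8
  diffusion = (-5*sin(x)/4) evaluated at B_t = -5*sin(B_t)/4
Therefore d(5*cos(B_t)/4) = (-5*cos(B_t)/8) dt + (-5*sin(B_t)/4) dB_t.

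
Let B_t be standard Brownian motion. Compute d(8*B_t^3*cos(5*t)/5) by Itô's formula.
d(8*B_t^3*cos(5*t)/5) = (8*B_t*(-B_t^2*sin(5*t) + 3*cos(5*t)/5)) dt + (24*B_t^2*cos(5*t)/5) dB_t

Itô's formula for f(t, x): d f(t, B_t) = (f_t + (1/2) f_xx) dt + f_x dB_t. Compute partials of f(t, x) = 8*x^3*cos(5*t)/5:
  f_t(t,x)  = -8*x^3*sin(5*t)
  f_x(t,x)  = 24*x^2*cos(5*t)/5
  f_xx(t,x) = 48*x*cos(5*t)/5
Assemble drift = f_t + (1/2) f_xx = 8*x*(-x^2*sin(5*t) + 3*cos(5*t)/5) and diffusion = f_x = 24*x^2*cos(5*t)/5. Substituting x = B_t:
  d(8*B_t^3*cos(5*t)/5) = (8*B_t*(-B_t^2*sin(5*t) + 3*cos(5*t)/5)) dt + (24*B_t^2*cos(5*t)/5) dB_t.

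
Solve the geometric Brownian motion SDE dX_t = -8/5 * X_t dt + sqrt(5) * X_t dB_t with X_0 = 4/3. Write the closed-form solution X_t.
X_t = 4/3 * exp((-41/10) * t + (sqrt(5)) * B_t)

For GBM dX = mu X dt + sigma X dB with X_0 = x_0, apply Itô to Y = log X: dY = (mu - sigma^2/2) dt + sigma dB, so Y_t = log(x_0) + (mu - sigma^2/2) t + sigma B_t and hence X_t = x_0 * exp((mu - sigma^2/2) t + sigma B_t).
With mu = -8/5, sigma = sqrt(5), x_0 = 4/3, this gives:
  X_t = 4/3 * exp((-41/10) * t + (sqrt(5)) * B_t).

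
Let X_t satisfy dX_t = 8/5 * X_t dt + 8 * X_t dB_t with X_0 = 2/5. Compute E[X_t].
E[X_t] = 2*exp(8*t/5)/5

For GBM dX = mu X dt + sigma X dB with X_0 = x_0, apply Itô to Y = log X: dY = (mu - sigma^2/2) dt + sigma dB, so Y_t = log(x_0) + (mu - sigma^2/2) t + sigma B_t and hence X_t = x_0 * exp((mu - sigma^2/2) t + sigma B_t).
With mu = 8/5, sigma = 8, x_0 = 2/5, this gives:
  X_t = 2/5 * exp((-152/5) * t + (8) * B_t).
Since sigma*B_t ~ Normal(0, sigma^2 t), E[exp(sigma*B_t)] = exp(sigma^2 t / 2); so E[X_t] = x_0 * exp((mu - sigma^2/2) t) * exp(sigma^2 t / 2) = x_0 * exp(mu t) = 2*exp(8*t/5)/5.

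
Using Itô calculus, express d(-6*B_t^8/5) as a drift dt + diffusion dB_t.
d(-6*B_t^8/5) = (-168*B_t^6/5) dt + (-48*B_t^7/5) dB_t

Itô's formula for f(B_t) gives d f(B_t) = f'(B_t) dB_t + (1/2) f''(B_t) dt. Compute derivatives of f(x) = -6*x^8/5:
  f'(x)  = -48*x^7/5
  f''(x) = -336*x^6/5
Substitute x = B_t and multiply the f'' term by 1/2:
  drift     = (1/2) * (-336*x^6/5) evaluated at B_t = -168*B_t^6/5
  diffusion = (-48*x^7/5) evaluated at B_t = -48*B_t^7/5
Therefore d(-6*B_t^8/5) = (-168*B_t^6/5) dt + (-48*B_t^7/5) dB_t.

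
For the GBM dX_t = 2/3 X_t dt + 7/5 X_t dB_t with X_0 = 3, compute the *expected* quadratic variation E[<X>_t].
E[<X>_t] = 1323*exp(247*t/75)/247 - 1323/247

<X>_t = int_0^t ((7/5) * X_s)^2 ds. Taking expectation inside the integral: E[<X>_t] = (7/5)^2 * int_0^t E[X_s^2] ds. For GBM, E[X_s^2] = x_0^2 * exp((2 mu + sigma^2) s). Integrating:
  E[<X>_t] = (7/5)^2 * 3^2 * (exp((2*(2/3) + (7/5)^2) t) - 1) / (2*(2/3) + (7/5)^2)
           = (7/5)^2 * 3^2 * (exp((247/75) t) - 1) / (247/75) = 1323*exp(247*t/75)/247 - 1323/247.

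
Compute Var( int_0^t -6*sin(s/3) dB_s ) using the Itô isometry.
Var = 18*t - 27*sin(2*t/3)

The Itô integral of a deterministic integrand f(s) has mean 0 because each increment f(s) * (B_{s+ds} - B_s) has mean 0. By the Itô isometry:
  Var( int_0^t f(s) dB_s ) = E[ (int_0^t f(s) dB_s)^2 ] = int_0^t f(s)^2 ds.
Here f(s) = -6*sin(s/3), so f(s)^2 = 36*sin(s/3)^2. Integrate:
  int_0^t (36*sin(s/3)^2) ds = 18*t - 27*sin(2*t/3).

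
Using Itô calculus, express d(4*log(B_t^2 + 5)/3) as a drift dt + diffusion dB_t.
d(4*log(B_t^2 + 5)/3) = (4*(5 - B_t^2)/(3*(B_t^2 + 5)^2)) dt + (8*B_t/(3*(B_t^2 + 5))) dB_t

Itô's formula for f(B_t) gives d f(B_t) = f'(B_t) dB_t + (1/2) f''(B_t) dt. Compute derivatives of f(x) = 4*log(x^2 + 5)/3:
  f'(x)  = 8*x/(3*(x^2 + 5))
  f''(x) = 8*(5 - x^2)/(3*(x^2 + 5)^2)
Substitute x = B_t and multiply the f'' term by 1/2:
  drift     = (1/2) * (8*(5 - x^2)/(3*(x^2 + 5)^2)) evaluated at B_t = 4*(5 - B_t^2)/(3*(B_t^2 + 5)^2)
  diffusion = (8*x/(3*(x^2 + 5))) evaluated at B_t = 8*B_t/(3*(B_t^2 + 5))
Therefore d(4*log(B_t^2 + 5)/3) = (4*(5 - B_t^2)/(3*(B_t^2 + 5)^2)) dt + (8*B_t/(3*(B_t^2 + 5))) dB_t.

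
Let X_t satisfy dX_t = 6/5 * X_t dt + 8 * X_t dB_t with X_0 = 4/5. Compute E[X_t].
E[X_t] = 4*exp(6*t/5)/5

For GBM dX = mu X dt + sigma X dB with X_0 = x_0, apply Itô to Y = log X: dY = (mu - sigma^2/2) dt + sigma dB, so Y_t = log(x_0) + (mu - sigma^2/2) t + sigma B_t and hence X_t = x_0 * exp((mu - sigma^2/2) t + sigma B_t).
With mu = 6/5, sigma = 8, x_0 = 4/5, this gives:
  X_t = 4/5 * exp((-154/5) * t + (8) * B_t).
Since sigma*B_t ~ Normal(0, sigma^2 t), E[exp(sigma*B_t)] = exp(sigma^2 t / 2); so E[X_t] = x_0 * exp((mu - sigma^2/2) t) * exp(sigma^2 t / 2) = x_0 * exp(mu t) = 4*exp(6*t/5)/5.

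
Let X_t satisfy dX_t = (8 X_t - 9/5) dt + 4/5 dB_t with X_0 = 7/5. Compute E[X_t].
E[X_t] = 47*exp(8*t)/40 + 9/40

Taking expectations and using E[dB_t] = 0, the mean m(t) = E[X_t] satisfies the ODE m'(t) = a m(t) + b with m(0) = x_0. With a = 8, b = -9/5, x_0 = 7/5, the solution is
  m(t) = x_0 * exp(a t) + (b/a) * (exp(a t) - 1)
       = (7/5) * exp(8 t) + ((-9/5)/8) * (exp(8 t) - 1)
       = 47*exp(8*t)/40 + 9/40.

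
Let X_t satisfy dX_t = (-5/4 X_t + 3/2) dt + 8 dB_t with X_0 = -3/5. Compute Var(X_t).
Var(X_t) = 128/5 - 128*exp(-5*t/2)/5

The variance V(t) = Var(X_t) satisfies V'(t) = 2 a V(t) + c^2 with V(0) = 0 (drift coefficient is linear in X, diffusion is constant). With a = -5/4, c = 8, the solution is
  V(t) = (c^2 / (2 a)) * (exp(2 a t) - 1)
       = (8^2 / (2*(-5/4))) * (exp((-5/2) t) - 1)
       = 128/5 - 128*exp(-5*t/2)/5.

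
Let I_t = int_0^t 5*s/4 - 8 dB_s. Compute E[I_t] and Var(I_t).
E[I_t] = 0; Var(I_t) = t*(25*t^2 - 480*t + 3072)/48

The Itô integral of a deterministic integrand f(s) has mean 0 because each increment f(s) * (B_{s+ds} - B_s) has mean 0. By the Itô isometry:
  Var( int_0^t f(s) dB_s ) = E[ (int_0^t f(s) dB_s)^2 ] = int_0^t f(s)^2 ds.
Here f(s) = 5*s/4 - 8, so f(s)^2 = (5*s - 32)^2/16. Integrate:
  int_0^t ((5*s - 32)^2/16) ds = t*(25*t^2 - 480*t + 3072)/48.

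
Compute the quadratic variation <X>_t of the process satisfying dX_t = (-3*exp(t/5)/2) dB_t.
<X>_t = 45*exp(2*t/5)/8 - 45/8

For an Itô process dX_t = a(t) dt + b(t) dB_t, the quadratic variation is <X>_t = int_0^t b(s)^2 ds (the drift term does not contribute). Here b(s) = -3*exp(s/5)/2, so
  b(s)^2 = 9*exp(2*s/5)/4.
Integrating from 0 to t:
  <X>_t = int_0^t (9*exp(2*s/5)/4) ds = 45*exp(2*t/5)/8 - 45/8.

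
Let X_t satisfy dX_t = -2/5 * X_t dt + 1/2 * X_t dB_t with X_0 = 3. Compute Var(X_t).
Var(X_t) = (9*exp(t/4) - 9)*exp(-4*t/5)

For GBM dX = mu X dt + sigma X dB with X_0 = x_0, apply Itô to Y = log X: dY = (mu - sigma^2/2) dt + sigma dB, so Y_t = log(x_0) + (mu - sigma^2/2) t + sigma B_t and hence X_t = x_0 * exp((mu - sigma^2/2) t + sigma B_t).
With mu = -2/5, sigma = 1/2, x_0 = 3, this gives:
  X_t = 3 * exp((-21/40) * t + (1/2) * B_t).
Since sigma*B_t ~ Normal(0, sigma^2 t), E[exp(sigma*B_t)] = exp(sigma^2 t / 2); so E[X_t] = x_0 * exp((mu - sigma^2/2) t) * exp(sigma^2 t / 2) = x_0 * exp(mu t) = 3*exp(-2*t/5).
Var(X_t) = E[X_t^2] - (E[X_t])^2 = x_0^2 * exp(2 mu t) * (exp(sigma^2 t) - 1) = (9*exp(t/4) - 9)*exp(-4*t/5).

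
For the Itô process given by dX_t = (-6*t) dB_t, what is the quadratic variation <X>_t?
<X>_t = 12*t^3

For an Itô process dX_t = a(t) dt + b(t) dB_t, the quadratic variation is <X>_t = int_0^t b(s)^2 ds (the drift term does not contribute). Here b(s) = -6*s, so
  b(s)^2 = 36*s^2.
Integrating from 0 to t:
  <X>_t = int_0^t (36*s^2) ds = 12*t^3.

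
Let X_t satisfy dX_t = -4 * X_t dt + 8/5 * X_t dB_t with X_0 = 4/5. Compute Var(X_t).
Var(X_t) = (16*exp(64*t/25) - 16)*exp(-8*t)/25

For GBM dX = mu X dt + sigma X dB with X_0 = x_0, apply Itô to Y = log X: dY = (mu - sigma^2/2) dt + sigma dB, so Y_t = log(x_0) + (mu - sigma^2/2) t + sigma B_t and hence X_t = x_0 * exp((mu - sigma^2/2) t + sigma B_t).
With mu = -4, sigma = 8/5, x_0 = 4/5, this gives:
  X_t = 4/5 * exp((-132/25) * t + (8/5) * B_t).
Since sigma*B_t ~ Normal(0, sigma^2 t), E[exp(sigma*B_t)] = exp(sigma^2 t / 2); so E[X_t] = x_0 * exp((mu - sigma^2/2) t) * exp(sigma^2 t / 2) = x_0 * exp(mu t) = 4*exp(-4*t)/5.
Var(X_t) = E[X_t^2] - (E[X_t])^2 = x_0^2 * exp(2 mu t) * (exp(sigma^2 t) - 1) = (16*exp(64*t/25) - 16)*exp(-8*t)/25.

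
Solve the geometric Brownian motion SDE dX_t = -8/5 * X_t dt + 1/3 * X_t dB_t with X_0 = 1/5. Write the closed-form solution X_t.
X_t = 1/5 * exp((-149/90) * t + (1/3) * B_t)

For GBM dX = mu X dt + sigma X dB with X_0 = x_0, apply Itô to Y = log X: dY = (mu - sigma^2/2) dt + sigma dB, so Y_t = log(x_0) + (mu - sigma^2/2) t + sigma B_t and hence X_t = x_0 * exp((mu - sigma^2/2) t + sigma B_t).
With mu = -8/5, sigma = 1/3, x_0 = 1/5, this gives:
  X_t = 1/5 * exp((-149/90) * t + (1/3) * B_t).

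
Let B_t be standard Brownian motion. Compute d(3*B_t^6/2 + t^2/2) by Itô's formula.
d(3*B_t^6/2 + t^2/2) = (45*B_t^4/2 + t) dt + (9*B_t^5) dB_t

Itô's formula for f(t, x): d f(t, B_t) = (f_t + (1/2) f_xx) dt + f_x dB_t. Compute partials of f(t, x) = t^2/2 + 3*x^6/2:
  f_t(t,x)  = t
  f_x(t,x)  = 9*x^5
  f_xx(t,x) = 45*x^4
Assemble drift = f_t + (1/2) f_xx = t + 45*x^4/2 and diffusion = f_x = 9*x^5. Substituting x = B_t:
  d(3*B_t^6/2 + t^2/2) = (45*B_t^4/2 + t) dt + (9*B_t^5) dB_t.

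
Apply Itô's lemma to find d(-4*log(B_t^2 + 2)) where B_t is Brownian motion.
d(-4*log(B_t^2 + 2)) = (4*(B_t^2 - 2)/(B_t^2 + 2)^2) dt + (-8*B_t/(B_t^2 + 2)) dB_t

Itô's formula for f(B_t) gives d f(B_t) = f'(B_t) dB_t + (1/2) f''(B_t) dt. Compute derivatives of f(x) = -4*log(x^2 + 2):
  f'(x)  = -8*x/(x^2 + 2)
  f''(x) = 8*(x^2 - 2)/(x^2 + 2)^2
Substitute x = B_t and multiply the f'' term by 1/2:
  drift     = (1/2) * (8*(x^2 - 2)/(x^2 + 2)^2) evaluated at B_t = 4*(B_t^2 - 2)/(B_t^2 + 2)^2
  diffusion = (-8*x/(x^2 + 2)) evaluated at B_t = -8*B_t/(B_t^2 + 2)
Therefore d(-4*log(B_t^2 + 2)) = (4*(B_t^2 - 2)/(B_t^2 + 2)^2) dt + (-8*B_t/(B_t^2 + 2)) dB_t.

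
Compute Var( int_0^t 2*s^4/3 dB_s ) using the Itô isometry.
Var = 4*t^9/81

The Itô integral of a deterministic integrand f(s) has mean 0 because each increment f(s) * (B_{s+ds} - B_s) has mean 0. By the Itô isometry:
  Var( int_0^t f(s) dB_s ) = E[ (int_0^t f(s) dB_s)^2 ] = int_0^t f(s)^2 ds.
Here f(s) = 2*s^4/3, so f(s)^2 = 4*s^8/9. Integrate:
  int_0^t (4*s^8/9) ds = 4*t^9/81.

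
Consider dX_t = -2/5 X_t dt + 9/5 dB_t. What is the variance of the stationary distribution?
lim Var(X_t) = 81/20

The OU SDE dX = -theta X dt + sigma dB admits the integrating factor exp(theta t): d(exp(theta t) X_t) = sigma exp(theta t) dB_t. Integrating from 0 to t gives X_t = x_0 * exp(-theta t) + sigma * int_0^t exp(-theta (t-s)) dB_s for any initial x_0. The Itô integral has variance (by the Itô isometry) sigma^2 * int_0^t exp(-2 theta (t - s)) ds = sigma^2 * (1 - exp(-2 theta t)) / (2 theta), independent of x_0.
With theta = 2/5, sigma = 9/5:
  Var(X_t) = (9/5)^2 * (1 - exp(-2*2/5 t)) / (2 * 2/5) = 81/20 - 81*exp(-4*t/5)/20.
As t -> infinity, exp(-2*2/5 t) -> 0, so the stationary variance is sigma^2 / (2 theta) = 81/20.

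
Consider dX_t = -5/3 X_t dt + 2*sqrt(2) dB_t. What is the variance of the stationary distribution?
lim Var(X_t) = 12/5

The OU SDE dX = -theta X dt + sigma dB admits the integrating factor exp(theta t): d(exp(theta t) X_t) = sigma exp(theta t) dB_t. Integrating from 0 to t gives X_t = x_0 * exp(-theta t) + sigma * int_0^t exp(-theta (t-s)) dB_s for any initial x_0. The Itô integral has variance (by the Itô isometry) sigma^2 * int_0^t exp(-2 theta (t - s)) ds = sigma^2 * (1 - exp(-2 theta t)) / (2 theta), independent of x_0.
With theta = 5/3, sigma = 2*sqrt(2):
  Var(X_t) = (2*sqrt(2))^2 * (1 - exp(-2*5/3 t)) / (2 * 5/3) = 12/5 - 12*exp(-10*t/3)/5.
As t -> infinity, exp(-2*5/3 t) -> 0, so the stationary variance is sigma^2 / (2 theta) = 12/5.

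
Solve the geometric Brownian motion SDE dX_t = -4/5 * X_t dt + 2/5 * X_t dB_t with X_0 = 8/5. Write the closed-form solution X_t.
X_t = 8/5 * exp((-22/25) * t + (2/5) * B_t)

For GBM dX = mu X dt + sigma X dB with X_0 = x_0, apply Itô to Y = log X: dY = (mu - sigma^2/2) dt + sigma dB, so Y_t = log(x_0) + (mu - sigma^2/2) t + sigma B_t and hence X_t = x_0 * exp((mu - sigma^2/2) t + sigma B_t).
With mu = -4/5, sigma = 2/5, x_0 = 8/5, this gives:
  X_t = 8/5 * exp((-22/25) * t + (2/5) * B_t).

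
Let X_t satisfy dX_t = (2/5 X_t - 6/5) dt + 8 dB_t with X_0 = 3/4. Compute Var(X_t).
Var(X_t) = 80*exp(4*t/5) - 80

The variance V(t) = Var(X_t) satisfies V'(t) = 2 a V(t) + c^2 with V(0) = 0 (drift coefficient is linear in X, diffusion is constant). With a = 2/5, c = 8, the solution is
  V(t) = (c^2 / (2 a)) * (exp(2 a t) - 1)
       = (8^2 / (2*(2/5))) * (exp((4/5) t) - 1)
       = 80*exp(4*t/5) - 80.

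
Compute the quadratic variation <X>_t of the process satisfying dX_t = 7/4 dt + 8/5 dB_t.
<X>_t = 64*t/25

For an Itô process dX_t = a(t) dt + b(t) dB_t, the quadratic variation is <X>_t = int_0^t b(s)^2 ds (the drift term does not contribute). Here b(s) = 8/5, so
  b(s)^2 = 64/25.
Integrating from 0 to t:
  <X>_t = int_0^t (64/25) ds = 64*t/25.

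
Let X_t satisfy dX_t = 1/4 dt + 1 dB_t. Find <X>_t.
<X>_t = t

For an Itô process dX_t = a(t) dt + b(t) dB_t, the quadratic variation is <X>_t = int_0^t b(s)^2 ds (the drift term does not contribute). Here b(s) = 1, so
  b(s)^2 = 1.
Integrating from 0 to t:
  <X>_t = int_0^t (1) ds = t.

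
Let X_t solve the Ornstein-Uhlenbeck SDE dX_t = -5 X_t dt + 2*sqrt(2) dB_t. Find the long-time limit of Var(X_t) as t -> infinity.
lim Var(X_t) = 4/5

The OU SDE dX = -theta X dt + sigma dB admits the integrating factor exp(theta t): d(exp(theta t) X_t) = sigma exp(theta t) dB_t. Integrating from 0 to t gives X_t = x_0 * exp(-theta t) + sigma * int_0^t exp(-theta (t-s)) dB_s for any initial x_0. The Itô integral has variance (by the Itô isometry) sigma^2 * int_0^t exp(-2 theta (t - s)) ds = sigma^2 * (1 - exp(-2 theta t)) / (2 theta), independent of x_0.
With theta = 5, sigma = 2*sqrt(2):
  Var(X_t) = (2*sqrt(2))^2 * (1 - exp(-2*5 t)) / (2 * 5) = 4/5 - 4*exp(-10*t)/5.
As t -> infinity, exp(-2*5 t) -> 0, so the stationary variance is sigma^2 / (2 theta) = 4/5.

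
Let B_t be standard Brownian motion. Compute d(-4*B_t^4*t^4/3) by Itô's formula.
d(-4*B_t^4*t^4/3) = (B_t^2*t^3*(-16*B_t^2/3 - 8*t)) dt + (-16*B_t^3*t^4/3) dB_t

Itô's formula for f(t, x): d f(t, B_t) = (f_t + (1/2) f_xx) dt + f_x dB_t. Compute partials of f(t, x) = -4*t^4*x^4/3:
  f_t(t,x)  = -16*t^3*x^4/3
  f_x(t,x)  = -16*t^4*x^3/3
  f_xx(t,x) = -16*t^4*x^2
Assemble drift = f_t + (1/2) f_xx = t^3*x^2*(-8*t - 16*x^2/3) and diffusion = f_x = -16*t^4*x^3/3. Substituting x = B_t:
  d(-4*B_t^4*t^4/3) = (B_t^2*t^3*(-16*B_t^2/3 - 8*t)) dt + (-16*B_t^3*t^4/3) dB_t.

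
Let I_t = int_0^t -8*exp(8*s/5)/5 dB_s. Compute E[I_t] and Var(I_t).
E[I_t] = 0; Var(I_t) = 4*exp(16*t/5)/5 - 4/5

The Itô integral of a deterministic integrand f(s) has mean 0 because each increment f(s) * (B_{s+ds} - B_s) has mean 0. By the Itô isometry:
  Var( int_0^t f(s) dB_s ) = E[ (int_0^t f(s) dB_s)^2 ] = int_0^t f(s)^2 ds.
Here f(s) = -8*exp(8*s/5)/5, so f(s)^2 = 64*exp(16*s/5)/25. Integrate:
  int_0^t (64*exp(16*s/5)/25) ds = 4*exp(16*t/5)/5 - 4/5.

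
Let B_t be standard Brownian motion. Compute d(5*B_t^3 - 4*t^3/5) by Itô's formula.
d(5*B_t^3 - 4*t^3/5) = (15*B_t - 12*t^2/5) dt + (15*B_t^2) dB_t

Itô's formula for f(t, x): d f(t, B_t) = (f_t + (1/2) f_xx) dt + f_x dB_t. Compute partials of f(t, x) = -4*t^3/5 + 5*x^3:
  f_t(t,x)  = -12*t^2/5
  f_x(t,x)  = 15*x^2
  f_xx(t,x) = 30*x
Assemble drift = f_t + (1/2) f_xx = -12*t^2/5 + 15*x and diffusion = f_x = 15*x^2. Substituting x = B_t:
  d(5*B_t^3 - 4*t^3/5) = (15*B_t - 12*t^2/5) dt + (15*B_t^2) dB_t.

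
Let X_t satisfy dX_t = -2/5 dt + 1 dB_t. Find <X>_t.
<X>_t = t

For an Itô process dX_t = a(t) dt + b(t) dB_t, the quadratic variation is <X>_t = int_0^t b(s)^2 ds (the drift term does not contribute). Here b(s) = 1, so
  b(s)^2 = 1.
Integrating from 0 to t:
  <X>_t = int_0^t (1) ds = t.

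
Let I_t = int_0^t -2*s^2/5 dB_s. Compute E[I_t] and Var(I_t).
E[I_t] = 0; Var(I_t) = 4*t^5/125

The Itô integral of a deterministic integrand f(s) has mean 0 because each increment f(s) * (B_{s+ds} - B_s) has mean 0. By the Itô isometry:
  Var( int_0^t f(s) dB_s ) = E[ (int_0^t f(s) dB_s)^2 ] = int_0^t f(s)^2 ds.
Here f(s) = -2*s^2/5, so f(s)^2 = 4*s^4/25. Integrate:
  int_0^t (4*s^4/25) ds = 4*t^5/125.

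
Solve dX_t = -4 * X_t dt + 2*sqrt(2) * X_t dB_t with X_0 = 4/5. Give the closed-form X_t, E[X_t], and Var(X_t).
X_t = 4/5 * exp((-8) t + (2*sqrt(2)) B_t); E[X_t] = 4*exp(-4*t)/5; Var(X_t) = 16/25 - 16*exp(-8*t)/25

For GBM dX = mu X dt + sigma X dB with X_0 = x_0, apply Itô to Y = log X: dY = (mu - sigma^2/2) dt + sigma dB, so Y_t = log(x_0) + (mu - sigma^2/2) t + sigma B_t and hence X_t = x_0 * exp((mu - sigma^2/2) t + sigma B_t).
With mu = -4, sigma = 2*sqrt(2), x_0 = 4/5, this gives:
  X_t = 4/5 * exp((-8) * t + (2*sqrt(2)) * B_t).
Since sigma*B_t ~ Normal(0, sigma^2 t), E[exp(sigma*B_t)] = exp(sigma^2 t / 2); so E[X_t] = x_0 * exp((mu - sigma^2/2) t) * exp(sigma^2 t / 2) = x_0 * exp(mu t) = 4*exp(-4*t)/5.
Var(X_t) = E[X_t^2] - (E[X_t])^2 = x_0^2 * exp(2 mu t) * (exp(sigma^2 t) - 1) = 16/25 - 16*exp(-8*t)/25.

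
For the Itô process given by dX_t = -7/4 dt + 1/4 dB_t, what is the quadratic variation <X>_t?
<X>_t = t/16

For an Itô process dX_t = a(t) dt + b(t) dB_t, the quadratic variation is <X>_t = int_0^t b(s)^2 ds (the drift term does not contribute). Here b(s) = 1/4, so
  b(s)^2 = 1/16.
Integrating from 0 to t:
  <X>_t = int_0^t (1/16) ds = t/16.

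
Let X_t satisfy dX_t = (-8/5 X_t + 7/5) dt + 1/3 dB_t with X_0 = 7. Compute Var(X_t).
Var(X_t) = 5/144 - 5*exp(-16*t/5)/144

The variance V(t) = Var(X_t) satisfies V'(t) = 2 a V(t) + c^2 with V(0) = 0 (drift coefficient is linear in X, diffusion is constant). With a = -8/5, c = 1/3, the solution is
  V(t) = (c^2 / (2 a)) * (exp(2 a t) - 1)
       = ((1/3)^2 / (2*(-8/5))) * (exp((-16/5) t) - 1)
       = 5/144 - 5*exp(-16*t/5)/144.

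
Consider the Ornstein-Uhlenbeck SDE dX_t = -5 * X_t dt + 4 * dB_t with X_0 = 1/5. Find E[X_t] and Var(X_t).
E[X_t] = exp(-5*t)/5; Var(X_t) = 8/5 - 8*exp(-10*t)/5

The OU SDE dX = -theta X dt + sigma dB admits the integrating factor exp(theta t): d(exp(theta t) X_t) = sigma exp(theta t) dB_t. Integrating from 0 to t:
  X_t = x_0 * exp(-theta t) + sigma * int_0^t exp(-theta (t-s)) dB_s.
The Itô integral has mean 0 and (by the Itô isometry) variance sigma^2 * int_0^t exp(-2 theta (t - s)) ds = sigma^2 * (1 - exp(-2 theta t)) / (2 theta).
With theta = 5, sigma = 4, x_0 = 1/5:
  E[X_t] = 1/5 * exp(-5 t) = exp(-5*t)/5
  Var(X_t) = (4)^2 * (1 - exp(-2*5 t)) / (2 * 5) = 8/5 - 8*exp(-10*t)/5.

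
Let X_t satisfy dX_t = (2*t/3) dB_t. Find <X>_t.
<X>_t = 4*t^3/27

For an Itô process dX_t = a(t) dt + b(t) dB_t, the quadratic variation is <X>_t = int_0^t b(s)^2 ds (the drift term does not contribute). Here b(s) = 2*s/3, so
  b(s)^2 = 4*s^2/9.
Integrating from 0 to t:
  <X>_t = int_0^t (4*s^2/9) ds = 4*t^3/27.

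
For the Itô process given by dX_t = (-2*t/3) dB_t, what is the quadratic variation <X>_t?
<X>_t = 4*t^3/27

For an Itô process dX_t = a(t) dt + b(t) dB_t, the quadratic variation is <X>_t = int_0^t b(s)^2 ds (the drift term does not contribute). Here b(s) = -2*s/3, so
  b(s)^2 = 4*s^2/9.
Integrating from 0 to t:
  <X>_t = int_0^t (4*s^2/9) ds = 4*t^3/27.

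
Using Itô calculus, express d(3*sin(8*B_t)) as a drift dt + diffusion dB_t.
d(3*sin(8*B_t)) = (-96*sin(8*B_t)) dt + (24*cos(8*B_t)) dB_t

Itô's formula for f(B_t) gives d f(B_t) = f'(B_t) dB_t + (1/2) f''(B_t) dt. Compute derivatives of f(x) = 3*sin(8*x):
  f'(x)  = 24*cos(8*x)
  f''(x) = -192*sin(8*x)
Substitute x = B_t and multiply the f'' term by 1/2:
  drift     = (1/2) * (-192*sin(8*x)) evaluated at B_t = -96*sin(8*B_t)
  diffusion = (24*cos(8*x)) evaluated at B_t = 24*cos(8*B_t)
Therefore d(3*sin(8*B_t)) = (-96*sin(8*B_t)) dt + (24*cos(8*B_t)) dB_t.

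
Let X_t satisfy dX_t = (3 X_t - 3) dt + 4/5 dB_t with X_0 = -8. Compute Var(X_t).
Var(X_t) = 8*exp(6*t)/75 - 8/75

The variance V(t) = Var(X_t) satisfies V'(t) = 2 a V(t) + c^2 with V(0) = 0 (drift coefficient is linear in X, diffusion is constant). With a = 3, c = 4/5, the solution is
  V(t) = (c^2 / (2 a)) * (exp(2 a t) - 1)
       = ((4/5)^2 / (2*3)) * (exp(6 t) - 1)
       = 8*exp(6*t)/75 - 8/75.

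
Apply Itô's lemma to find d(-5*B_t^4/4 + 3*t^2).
d(-5*B_t^4/4 + 3*t^2) = (-15*B_t^2/2 + 6*t) dt + (-5*B_t^3) dB_t

Itô's formula for f(t, x): d f(t, B_t) = (f_t + (1/2) f_xx) dt + f_x dB_t. Compute partials of f(t, x) = 3*t^2 - 5*x^4/4:
  f_t(t,x)  = 6*t
  f_x(t,x)  = -5*x^3
  f_xx(t,x) = -15*x^2
Assemble drift = f_t + (1/2) f_xx = 6*t - 15*x^2/2 and diffusion = f_x = -5*x^3. Substituting x = B_t:
  d(-5*B_t^4/4 + 3*t^2) = (-15*B_t^2/2 + 6*t) dt + (-5*B_t^3) dB_t.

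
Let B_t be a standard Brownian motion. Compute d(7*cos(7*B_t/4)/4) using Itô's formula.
d(7*cos(7*B_t/4)/4) = (-343*cos(7*B_t/4)/128) dt + (-49*sin(7*B_t/4)/16) dB_t

Itô's formula for f(B_t) gives d f(B_t) = f'(B_t) dB_t + (1/2) f''(B_t) dt. Compute derivatives of f(x) = 7*cos(7*x/4)/4:
  f'(x)  = -49*sin(7*x/4)/16
  f''(x) = -343*cos(7*x/4)/64
Substitute x = B_t and multiply the f'' term by 1/2:
  drift     = (1/2) * (-343*cos(7*x/4)/64) evaluated at B_t = -343*cos(7*B_t/4)/128
  diffusion = (-49*sin(7*x/4)/16) evaluated at B_t = -49*sin(7*B_t/4)/16
Therefore d(7*cos(7*B_t/4)/4) = (-343*cos(7*B_t/4)/128) dt + (-49*sin(7*B_t/4)/16) dB_t.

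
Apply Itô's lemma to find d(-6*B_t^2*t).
d(-6*B_t^2*t) = (-6*B_t^2 - 6*t) dt + (-12*B_t*t) dB_t

Itô's formula for f(t, x): d f(t, B_t) = (f_t + (1/2) f_xx) dt + f_x dB_t. Compute partials of f(t, x) = -6*t*x^2:
  f_t(t,x)  = -6*x^2
  f_x(t,x)  = -12*t*x
  f_xx(t,x) = -12*t
Assemble drift = f_t + (1/2) f_xx = -6*t - 6*x^2 and diffusion = f_x = -12*t*x. Substituting x = B_t:
  d(-6*B_t^2*t) = (-6*B_t^2 - 6*t) dt + (-12*B_t*t) dB_t.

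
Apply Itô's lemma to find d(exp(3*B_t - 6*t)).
d(exp(3*B_t - 6*t)) = (-3*exp(3*B_t - 6*t)/2) dt + (3*exp(3*B_t - 6*t)) dB_t

Itô's formula for f(t, x): d f(t, B_t) = (f_t + (1/2) f_xx) dt + f_x dB_t. Compute partials of f(t, x) = exp(-6*t + 3*x):
  f_t(t,x)  = -6*exp(-6*t + 3*x)
  f_x(t,x)  = 3*exp(-6*t + 3*x)
  f_xx(t,x) = 9*exp(-6*t + 3*x)
Assemble drift = f_t + (1/2) f_xx = -3*exp(-6*t + 3*x)/2 and diffusion = f_x = 3*exp(-6*t + 3*x). Substituting x = B_t:
  d(exp(3*B_t - 6*t)) = (-3*exp(3*B_t - 6*t)/2) dt + (3*exp(3*B_t - 6*t)) dB_t.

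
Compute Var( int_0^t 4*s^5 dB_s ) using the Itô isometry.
Var = 16*t^11/11

The Itô integral of a deterministic integrand f(s) has mean 0 because each increment f(s) * (B_{s+ds} - B_s) has mean 0. By the Itô isometry:
  Var( int_0^t f(s) dB_s ) = E[ (int_0^t f(s) dB_s)^2 ] = int_0^t f(s)^2 ds.
Here f(s) = 4*s^5, so f(s)^2 = 16*s^10. Integrate:
  int_0^t (16*s^10) ds = 16*t^11/11.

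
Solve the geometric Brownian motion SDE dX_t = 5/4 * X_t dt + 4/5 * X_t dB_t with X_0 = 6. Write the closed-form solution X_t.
X_t = 6 * exp((93/100) * t + (4/5) * B_t)

For GBM dX = mu X dt + sigma X dB with X_0 = x_0, apply Itô to Y = log X: dY = (mu - sigma^2/2) dt + sigma dB, so Y_t = log(x_0) + (mu - sigma^2/2) t + sigma B_t and hence X_t = x_0 * exp((mu - sigma^2/2) t + sigma B_t).
With mu = 5/4, sigma = 4/5, x_0 = 6, this gives:
  X_t = 6 * exp((93/100) * t + (4/5) * B_t).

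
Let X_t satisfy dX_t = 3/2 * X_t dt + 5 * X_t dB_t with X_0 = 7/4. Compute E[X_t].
E[X_t] = 7*exp(3*t/2)/4

For GBM dX = mu X dt + sigma X dB with X_0 = x_0, apply Itô to Y = log X: dY = (mu - sigma^2/2) dt + sigma dB, so Y_t = log(x_0) + (mu - sigma^2/2) t + sigma B_t and hence X_t = x_0 * exp((mu - sigma^2/2) t + sigma B_t).
With mu = 3/2, sigma = 5, x_0 = 7/4, this gives:
  X_t = 7/4 * exp((-11) * t + (5) * B_t).
Since sigma*B_t ~ Normal(0, sigma^2 t), E[exp(sigma*B_t)] = exp(sigma^2 t / 2); so E[X_t] = x_0 * exp((mu - sigma^2/2) t) * exp(sigma^2 t / 2) = x_0 * exp(mu t) = 7*exp(3*t/2)/4.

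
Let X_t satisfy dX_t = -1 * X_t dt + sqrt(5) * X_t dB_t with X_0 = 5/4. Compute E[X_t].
E[X_t] = 5*exp(-t)/4

For GBM dX = mu X dt + sigma X dB with X_0 = x_0, apply Itô to Y = log X: dY = (mu - sigma^2/2) dt + sigma dB, so Y_t = log(x_0) + (mu - sigma^2/2) t + sigma B_t and hence X_t = x_0 * exp((mu - sigma^2/2) t + sigma B_t).
With mu = -1, sigma = sqrt(5), x_0 = 5/4, this gives:
  X_t = 5/4 * exp((-7/2) * t + (sqrt(5)) * B_t).
Since sigma*B_t ~ Normal(0, sigma^2 t), E[exp(sigma*B_t)] = exp(sigma^2 t / 2); so E[X_t] = x_0 * exp((mu - sigma^2/2) t) * exp(sigma^2 t / 2) = x_0 * exp(mu t) = 5*exp(-t)/4.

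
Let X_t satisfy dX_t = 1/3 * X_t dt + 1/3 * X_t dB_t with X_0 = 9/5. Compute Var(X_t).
Var(X_t) = 81*(exp(t/9) - 1)*exp(2*t/3)/25

For GBM dX = mu X dt + sigma X dB with X_0 = x_0, apply Itô to Y = log X: dY = (mu - sigma^2/2) dt + sigma dB, so Y_t = log(x_0) + (mu - sigma^2/2) t + sigma B_t and hence X_t = x_0 * exp((mu - sigma^2/2) t + sigma B_t).
With mu = 1/3, sigma = 1/3, x_0 = 9/5, this gives:
  X_t = 9/5 * exp((5/18) * t + (1/3) * B_t).
Since sigma*B_t ~ Normal(0, sigma^2 t), E[exp(sigma*B_t)] = exp(sigma^2 t / 2); so E[X_t] = x_0 * exp((mu - sigma^2/2) t) * exp(sigma^2 t / 2) = x_0 * exp(mu t) = 9*exp(t/3)/5.
Var(X_t) = E[X_t^2] - (E[X_t])^2 = x_0^2 * exp(2 mu t) * (exp(sigma^2 t) - 1) = 81*(exp(t/9) - 1)*exp(2*t/3)/25.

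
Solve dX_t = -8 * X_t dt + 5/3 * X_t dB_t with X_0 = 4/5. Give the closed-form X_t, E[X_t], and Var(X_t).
X_t = 4/5 * exp((-169/18) t + (5/3) B_t); E[X_t] = 4*exp(-8*t)/5; Var(X_t) = (16*exp(25*t/9) - 16)*exp(-16*t)/25

For GBM dX = mu X dt + sigma X dB with X_0 = x_0, apply Itô to Y = log X: dY = (mu - sigma^2/2) dt + sigma dB, so Y_t = log(x_0) + (mu - sigma^2/2) t + sigma B_t and hence X_t = x_0 * exp((mu - sigma^2/2) t + sigma B_t).
With mu = -8, sigma = 5/3, x_0 = 4/5, this gives:
  X_t = 4/5 * exp((-169/18) * t + (5/3) * B_t).
Since sigma*B_t ~ Normal(0, sigma^2 t), E[exp(sigma*B_t)] = exp(sigma^2 t / 2); so E[X_t] = x_0 * exp((mu - sigma^2/2) t) * exp(sigma^2 t / 2) = x_0 * exp(mu t) = 4*exp(-8*t)/5.
Var(X_t) = E[X_t^2] - (E[X_t])^2 = x_0^2 * exp(2 mu t) * (exp(sigma^2 t) - 1) = (16*exp(25*t/9) - 16)*exp(-16*t)/25.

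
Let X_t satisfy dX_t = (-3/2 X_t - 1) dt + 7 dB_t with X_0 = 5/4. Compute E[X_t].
E[X_t] = -2/3 + 23*exp(-3*t/2)/12

Taking expectations and using E[dB_t] = 0, the mean m(t) = E[X_t] satisfies the ODE m'(t) = a m(t) + b with m(0) = x_0. With a = -3/2, b = -1, x_0 = 5/4, the solution is
  m(t) = x_0 * exp(a t) + (b/a) * (exp(a t) - 1)
       = (5/4) * exp((-3/2) t) + ((-1)/(-3/2)) * (exp((-3/2) t) - 1)
       = -2/3 + 23*exp(-3*t/2)/12.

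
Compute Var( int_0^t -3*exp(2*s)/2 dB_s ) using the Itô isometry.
Var = 9*exp(4*t)/16 - 9/16

The Itô integral of a deterministic integrand f(s) has mean 0 because each increment f(s) * (B_{s+ds} - B_s) has mean 0. By the Itô isometry:
  Var( int_0^t f(s) dB_s ) = E[ (int_0^t f(s) dB_s)^2 ] = int_0^t f(s)^2 ds.
Here f(s) = -3*exp(2*s)/2, so f(s)^2 = 9*exp(4*s)/4. Integrate:
  int_0^t (9*exp(4*s)/4) ds = 9*exp(4*t)/16 - 9/16.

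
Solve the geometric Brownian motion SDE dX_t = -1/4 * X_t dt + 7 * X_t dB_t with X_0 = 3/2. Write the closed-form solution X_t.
X_t = 3/2 * exp((-99/4) * t + (7) * B_t)

For GBM dX = mu X dt + sigma X dB with X_0 = x_0, apply Itô to Y = log X: dY = (mu - sigma^2/2) dt + sigma dB, so Y_t = log(x_0) + (mu - sigma^2/2) t + sigma B_t and hence X_t = x_0 * exp((mu - sigma^2/2) t + sigma B_t).
With mu = -1/4, sigma = 7, x_0 = 3/2, this gives:
  X_t = 3/2 * exp((-99/4) * t + (7) * B_t).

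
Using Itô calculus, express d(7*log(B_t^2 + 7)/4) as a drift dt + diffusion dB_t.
d(7*log(B_t^2 + 7)/4) = (7*(7 - B_t^2)/(4*(B_t^2 + 7)^2)) dt + (7*B_t/(2*(B_t^2 + 7))) dB_t

Itô's formula for f(B_t) gives d f(B_t) = f'(B_t) dB_t + (1/2) f''(B_t) dt. Compute derivatives of f(x) = 7*log(x^2 + 7)/4:
  f'(x)  = 7*x/(2*(x^2 + 7))
  f''(x) = 7*(7 - x^2)/(2*(x^2 + 7)^2)
Substitute x = B_t and multiply the f'' term by 1/2:
  drift     = (1/2) * (7*(7 - x^2)/(2*(x^2 + 7)^2)) evaluated at B_t = 7*(7 - B_t^2)/(4*(B_t^2 + 7)^2)
  diffusion = (7*x/(2*(x^2 + 7))) evaluated at B_t = 7*B_t/(2*(B_t^2 + 7))
Therefore d(7*log(B_t^2 + 7)/4) = (7*(7 - B_t^2)/(4*(B_t^2 + 7)^2)) dt + (7*B_t/(2*(B_t^2 + 7))) dB_t.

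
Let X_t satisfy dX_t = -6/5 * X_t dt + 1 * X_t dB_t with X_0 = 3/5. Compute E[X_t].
E[X_t] = 3*exp(-6*t/5)/5

For GBM dX = mu X dt + sigma X dB with X_0 = x_0, apply Itô to Y = log X: dY = (mu - sigma^2/2) dt + sigma dB, so Y_t = log(x_0) + (mu - sigma^2/2) t + sigma B_t and hence X_t = x_0 * exp((mu - sigma^2/2) t + sigma B_t).
With mu = -6/5, sigma = 1, x_0 = 3/5, this gives:
  X_t = 3/5 * exp((-17/10) * t + (1) * B_t).
Since sigma*B_t ~ Normal(0, sigma^2 t), E[exp(sigma*B_t)] = exp(sigma^2 t / 2); so E[X_t] = x_0 * exp((mu - sigma^2/2) t) * exp(sigma^2 t / 2) = x_0 * exp(mu t) = 3*exp(-6*t/5)/5.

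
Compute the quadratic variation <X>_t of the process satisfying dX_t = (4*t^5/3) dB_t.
<X>_t = 16*t^11/99

For an Itô process dX_t = a(t) dt + b(t) dB_t, the quadratic variation is <X>_t = int_0^t b(s)^2 ds (the drift term does not contribute). Here b(s) = 4*s^5/3, so
  b(s)^2 = 16*s^10/9.
Integrating from 0 to t:
  <X>_t = int_0^t (16*s^10/9) ds = 16*t^11/99.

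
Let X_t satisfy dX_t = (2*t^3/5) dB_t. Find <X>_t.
<X>_t = 4*t^7/175

For an Itô process dX_t = a(t) dt + b(t) dB_t, the quadratic variation is <X>_t = int_0^t b(s)^2 ds (the drift term does not contribute). Here b(s) = 2*s^3/5, so
  b(s)^2 = 4*s^6/25.
Integrating from 0 to t:
  <X>_t = int_0^t (4*s^6/25) ds = 4*t^7/175.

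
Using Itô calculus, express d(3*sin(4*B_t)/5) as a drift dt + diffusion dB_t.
d(3*sin(4*B_t)/5) = (-24*sin(4*B_t)/5) dt + (12*cos(4*B_t)/5) dB_t

Itô's formula for f(B_t) gives d f(B_t) = f'(B_t) dB_t + (1/2) f''(B_t) dt. Compute derivatives of f(x) = 3*sin(4*x)/5:
  f'(x)  = 12*cos(4*x)/5
  f''(x) = -48*sin(4*x)/5
Substitute x = B_t and multiply the f'' term by 1/2:
  drift     = (1/2) * (-48*sin(4*x)/5) evaluated at B_t = -24*sin(4*B_t)/5
  diffusion = (12*cos(4*x)/5) evaluated at B_t = 12*cos(4*B_t)/5
Therefore d(3*sin(4*B_t)/5) = (-24*sin(4*B_t)/5) dt + (12*cos(4*B_t)/5) dB_t.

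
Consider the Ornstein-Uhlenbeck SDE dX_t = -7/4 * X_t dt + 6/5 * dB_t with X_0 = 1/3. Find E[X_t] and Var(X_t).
E[X_t] = exp(-7*t/4)/3; Var(X_t) = 72/175 - 72*exp(-7*t/2)/175

The OU SDE dX = -theta X dt + sigma dB admits the integrating factor exp(theta t): d(exp(theta t) X_t) = sigma exp(theta t) dB_t. Integrating from 0 to t:
  X_t = x_0 * exp(-theta t) + sigma * int_0^t exp(-theta (t-s)) dB_s.
The Itô integral has mean 0 and (by the Itô isometry) variance sigma^2 * int_0^t exp(-2 theta (t - s)) ds = sigma^2 * (1 - exp(-2 theta t)) / (2 theta).
With theta = 7/4, sigma = 6/5, x_0 = 1/3:
  E[X_t] = 1/3 * exp(-7/4 t) = exp(-7*t/4)/3
  Var(X_t) = (6/5)^2 * (1 - exp(-2*7/4 t)) / (2 * 7/4) = 72/175 - 72*exp(-7*t/2)/175.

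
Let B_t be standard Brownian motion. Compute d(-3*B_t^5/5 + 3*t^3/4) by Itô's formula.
d(-3*B_t^5/5 + 3*t^3/4) = (-6*B_t^3 + 9*t^2/4) dt + (-3*B_t^4) dB_t

Itô's formula for f(t, x): d f(t, B_t) = (f_t + (1/2) f_xx) dt + f_x dB_t. Compute partials of f(t, x) = 3*t^3/4 - 3*x^5/5:
  f_t(t,x)  = 9*t^2/4
  f_x(t,x)  = -3*x^4
  f_xx(t,x) = -12*x^3
Assemble drift = f_t + (1/2) f_xx = 9*t^2/4 - 6*x^3 and diffusion = f_x = -3*x^4. Substituting x = B_t:
  d(-3*B_t^5/5 + 3*t^3/4) = (-6*B_t^3 + 9*t^2/4) dt + (-3*B_t^4) dB_t.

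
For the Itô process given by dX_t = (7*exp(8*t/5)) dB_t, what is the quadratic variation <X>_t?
<X>_t = 245*exp(16*t/5)/16 - 245/16

For an Itô process dX_t = a(t) dt + b(t) dB_t, the quadratic variation is <X>_t = int_0^t b(s)^2 ds (the drift term does not contribute). Here b(s) = 7*exp(8*s/5), so
  b(s)^2 = 49*exp(16*s/5).
Integrating from 0 to t:
  <X>_t = int_0^t (49*exp(16*s/5)) ds = 245*exp(16*t/5)/16 - 245/16.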